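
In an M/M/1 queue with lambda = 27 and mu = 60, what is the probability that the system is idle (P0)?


P0 = 1 - rho = 1 - 27/60 = 0.55

0.55


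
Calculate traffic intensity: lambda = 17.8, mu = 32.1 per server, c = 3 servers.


rho = lambda / (c * mu) = 17.8 / (3 * 32.1) = 0.1848

0.1848


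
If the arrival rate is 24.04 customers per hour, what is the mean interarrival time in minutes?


Mean interarrival time = 60/lambda = 60/24.04 = 2.5 minutes

2.5 minutes


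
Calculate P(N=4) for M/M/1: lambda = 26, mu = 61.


rho = 26/61; P(n) = (1-rho)*rho^n = (1-26/61)*(26/61)^4 = 0.0189

0.0189


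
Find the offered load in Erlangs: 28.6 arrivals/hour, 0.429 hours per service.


Offered load a = lambda * E[S] = 28.6 * 0.429 = 12.27 Erlangs

12.27 Erlangs


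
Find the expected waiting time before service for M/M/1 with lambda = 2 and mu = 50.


rho = 2/50; Wq = rho/(mu - lambda) = 0.0008 hours

0.0008 hours


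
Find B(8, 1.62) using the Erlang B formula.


B(N,A) = (A^N/N!) / sum(A^k/k!, k=0..N) with N=8, A=1.62 = 0.0002

0.0002


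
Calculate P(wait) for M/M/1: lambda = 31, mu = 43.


P(wait) = rho = lambda/mu = 31/43 = 0.7209

0.7209


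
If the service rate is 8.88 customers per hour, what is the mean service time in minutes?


Mean service time = 60/mu = 60/8.88 = 6.76 minutes

6.76 minutes


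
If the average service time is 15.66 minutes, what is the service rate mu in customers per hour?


mu = 60 / avg_service_time = 60 / 15.66 = 3.83 per hour

3.83 per hour


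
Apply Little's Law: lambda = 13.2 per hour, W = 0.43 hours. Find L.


L = lambda * W = 13.2 * 0.43 = 5.68

5.68


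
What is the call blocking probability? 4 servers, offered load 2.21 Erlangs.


B(N,A) = (A^N/N!) / sum(A^k/k!, k=0..N) with N=4, A=2.21 = 0.1177

0.1177


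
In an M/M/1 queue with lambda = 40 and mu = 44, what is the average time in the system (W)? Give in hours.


W = 1/(mu - lambda) = 1/(44 - 40) = 0.25 hours

0.25 hours


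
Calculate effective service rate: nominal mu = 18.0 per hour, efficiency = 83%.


Effective rate = mu * efficiency = 18.0 * 0.83 = 14.94 per hour

14.94 per hour


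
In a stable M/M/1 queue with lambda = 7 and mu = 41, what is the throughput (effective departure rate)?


For a stable queue (lambda < mu), throughput = lambda = 7 per hour

7 per hour


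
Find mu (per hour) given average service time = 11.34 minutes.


mu = 60 / avg_service_time = 60 / 11.34 = 5.29 per hour

5.29 per hour


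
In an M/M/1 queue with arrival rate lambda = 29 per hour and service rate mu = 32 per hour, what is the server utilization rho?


rho = lambda/mu = 29/32 = 0.9063

0.9063


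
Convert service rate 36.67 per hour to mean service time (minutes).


Mean service time = 60/mu = 60/36.67 = 1.64 minutes

1.64 minutes


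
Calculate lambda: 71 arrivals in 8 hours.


lambda = total arrivals / time = 71 / 8 = 8.88 per hour

8.88 per hour


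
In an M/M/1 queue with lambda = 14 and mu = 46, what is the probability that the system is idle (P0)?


P0 = 1 - rho = 1 - 14/46 = 0.6957

0.6957


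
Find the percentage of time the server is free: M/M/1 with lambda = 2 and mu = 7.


Idle fraction = (1 - rho) * 100 = (1 - 2/7) * 100 = 71.4%

71.4%


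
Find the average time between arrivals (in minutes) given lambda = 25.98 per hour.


Mean interarrival time = 60/lambda = 60/25.98 = 2.31 minutes

2.31 minutes


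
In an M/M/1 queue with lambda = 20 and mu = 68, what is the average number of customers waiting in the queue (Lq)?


rho = 20/68; Lq = rho^2/(1-rho) = 0.12

0.12


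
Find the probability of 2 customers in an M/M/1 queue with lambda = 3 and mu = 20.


rho = 3/20; P(n) = (1-rho)*rho^n = (1-3/20)*(3/20)^2 = 0.0191

0.0191


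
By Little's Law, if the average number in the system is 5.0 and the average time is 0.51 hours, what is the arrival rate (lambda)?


lambda = L / W = 5.0 / 0.51 = 9.8 per hour

9.8 per hour


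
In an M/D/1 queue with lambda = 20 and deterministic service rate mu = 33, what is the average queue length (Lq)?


M/D/1: Lq = rho^2 / (2*(1-rho)) where rho = 20/33; Lq = 0.47

0.47


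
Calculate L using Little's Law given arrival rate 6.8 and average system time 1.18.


L = lambda * W = 6.8 * 1.18 = 8.02

8.02


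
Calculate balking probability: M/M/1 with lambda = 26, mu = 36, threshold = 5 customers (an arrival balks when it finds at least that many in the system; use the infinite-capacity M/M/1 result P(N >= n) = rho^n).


P(N >= 5) = rho^5 = (26/36)^5 = 0.1965

0.1965


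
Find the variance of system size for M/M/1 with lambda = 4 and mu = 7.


rho = 4/7; Var(N) = rho/(1-rho)^2 = 3.11

3.11


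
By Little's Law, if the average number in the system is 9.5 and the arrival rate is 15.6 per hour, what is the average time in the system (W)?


W = L / lambda = 9.5 / 15.6 = 0.609 hours

0.609 hours


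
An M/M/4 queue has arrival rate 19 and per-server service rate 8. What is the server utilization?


rho = lambda/(c*mu) = 19/(4*8) = 0.5938

0.5938


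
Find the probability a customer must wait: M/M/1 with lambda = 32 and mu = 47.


P(wait) = rho = lambda/mu = 32/47 = 0.6809

0.6809


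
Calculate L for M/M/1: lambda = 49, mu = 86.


rho = 49/86; L = rho/(1-rho) = 1.32

1.32


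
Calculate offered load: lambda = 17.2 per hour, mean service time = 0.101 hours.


Offered load a = lambda * E[S] = 17.2 * 0.101 = 1.74 Erlangs

1.74 Erlangs


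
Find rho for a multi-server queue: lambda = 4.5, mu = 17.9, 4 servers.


rho = lambda / (c * mu) = 4.5 / (4 * 17.9) = 0.0628

0.0628


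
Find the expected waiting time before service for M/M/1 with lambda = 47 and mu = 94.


rho = 47/94; Wq = rho/(mu - lambda) = 0.0106 hours

0.0106 hours


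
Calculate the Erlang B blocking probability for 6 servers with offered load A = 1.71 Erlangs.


B(N,A) = (A^N/N!) / sum(A^k/k!, k=0..N) with N=6, A=1.71 = 0.0063

0.0063


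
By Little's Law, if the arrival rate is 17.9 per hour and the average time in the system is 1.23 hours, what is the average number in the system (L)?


L = lambda * W = 17.9 * 1.23 = 22.02

22.02


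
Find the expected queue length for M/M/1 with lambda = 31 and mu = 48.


rho = 31/48; Lq = rho^2/(1-rho) = 1.18

1.18


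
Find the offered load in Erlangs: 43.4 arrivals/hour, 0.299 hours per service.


Offered load a = lambda * E[S] = 43.4 * 0.299 = 12.98 Erlangs

12.98 Erlangs


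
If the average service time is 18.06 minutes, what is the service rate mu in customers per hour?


mu = 60 / avg_service_time = 60 / 18.06 = 3.32 per hour

3.32 per hour


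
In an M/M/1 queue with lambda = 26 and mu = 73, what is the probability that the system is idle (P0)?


P0 = 1 - rho = 1 - 26/73 = 0.6438

0.6438


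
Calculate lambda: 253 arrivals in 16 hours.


lambda = total arrivals / time = 253 / 16 = 15.81 per hour

15.81 per hour


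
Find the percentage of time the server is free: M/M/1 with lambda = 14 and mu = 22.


Idle fraction = (1 - rho) * 100 = (1 - 14/22) * 100 = 36.4%

36.4%


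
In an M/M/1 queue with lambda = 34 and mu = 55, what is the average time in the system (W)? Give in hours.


W = 1/(mu - lambda) = 1/(55 - 34) = 0.0476 hours

0.0476 hours


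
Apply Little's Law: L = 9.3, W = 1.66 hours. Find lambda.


lambda = L / W = 9.3 / 1.66 = 5.6 per hour

5.6 per hour


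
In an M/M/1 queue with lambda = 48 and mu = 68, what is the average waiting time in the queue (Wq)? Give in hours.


rho = 48/68; Wq = rho/(mu - lambda) = 0.0353 hours

0.0353 hours


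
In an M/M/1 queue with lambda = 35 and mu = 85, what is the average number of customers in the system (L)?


rho = 35/85; L = rho/(1-rho) = 0.7

0.7


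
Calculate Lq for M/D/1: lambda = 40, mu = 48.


M/D/1: Lq = rho^2 / (2*(1-rho)) where rho = 40/48; Lq = 2.08

2.08


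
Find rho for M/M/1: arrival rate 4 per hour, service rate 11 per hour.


rho = lambda/mu = 4/11 = 0.3636

0.3636


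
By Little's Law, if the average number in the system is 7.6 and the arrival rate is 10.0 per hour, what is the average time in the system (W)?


W = L / lambda = 7.6 / 10.0 = 0.76 hours

0.76 hours


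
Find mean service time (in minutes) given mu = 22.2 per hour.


Mean service time = 60/mu = 60/22.2 = 2.7 minutes

2.7 minutes


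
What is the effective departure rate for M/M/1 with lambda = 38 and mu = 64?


For a stable queue (lambda < mu), throughput = lambda = 38 per hour

38 per hour


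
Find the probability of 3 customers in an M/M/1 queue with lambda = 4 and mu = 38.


rho = 4/38; P(n) = (1-rho)*rho^n = (1-4/38)*(4/38)^3 = 0.001

0.001


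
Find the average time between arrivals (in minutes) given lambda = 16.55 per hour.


Mean interarrival time = 60/lambda = 60/16.55 = 3.63 minutes

3.63 minutes


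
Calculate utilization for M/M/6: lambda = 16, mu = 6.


rho = lambda/(c*mu) = 16/(6*6) = 0.4444

0.4444


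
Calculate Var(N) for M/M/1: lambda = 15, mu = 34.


rho = 15/34; Var(N) = rho/(1-rho)^2 = 1.41

1.41


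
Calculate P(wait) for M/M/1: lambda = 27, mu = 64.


P(wait) = rho = lambda/mu = 27/64 = 0.4219

0.4219


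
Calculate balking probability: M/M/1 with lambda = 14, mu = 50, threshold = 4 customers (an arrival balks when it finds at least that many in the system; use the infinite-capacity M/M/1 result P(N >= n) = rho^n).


P(N >= 4) = rho^4 = (14/50)^4 = 0.0061

0.0061


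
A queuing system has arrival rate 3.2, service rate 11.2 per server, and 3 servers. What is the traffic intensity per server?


rho = lambda / (c * mu) = 3.2 / (3 * 11.2) = 0.0952

0.0952


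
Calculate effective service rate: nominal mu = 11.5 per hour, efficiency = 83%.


Effective rate = mu * efficiency = 11.5 * 0.83 = 9.55 per hour

9.55 per hour


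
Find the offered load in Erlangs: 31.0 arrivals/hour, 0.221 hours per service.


Offered load a = lambda * E[S] = 31.0 * 0.221 = 6.85 Erlangs

6.85 Erlangs


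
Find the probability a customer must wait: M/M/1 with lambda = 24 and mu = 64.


P(wait) = rho = lambda/mu = 24/64 = 0.375

0.375


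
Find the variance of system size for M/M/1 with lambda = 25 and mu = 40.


rho = 25/40; Var(N) = rho/(1-rho)^2 = 4.44

4.44


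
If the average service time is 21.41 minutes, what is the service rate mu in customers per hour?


mu = 60 / avg_service_time = 60 / 21.41 = 2.8 per hour

2.8 per hour


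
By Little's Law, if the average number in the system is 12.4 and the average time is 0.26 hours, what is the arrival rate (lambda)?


lambda = L / W = 12.4 / 0.26 = 47.69 per hour

47.69 per hour


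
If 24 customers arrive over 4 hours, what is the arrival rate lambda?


lambda = total arrivals / time = 24 / 4 = 6.0 per hour

6.0 per hour


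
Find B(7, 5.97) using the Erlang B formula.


B(N,A) = (A^N/N!) / sum(A^k/k!, k=0..N) with N=7, A=5.97 = 0.1831

0.1831


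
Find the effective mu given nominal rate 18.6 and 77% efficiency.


Effective rate = mu * efficiency = 18.6 * 0.77 = 14.32 per hour

14.32 per hour


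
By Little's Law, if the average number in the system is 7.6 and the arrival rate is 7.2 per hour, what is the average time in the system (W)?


W = L / lambda = 7.6 / 7.2 = 1.0556 hours

1.0556 hours


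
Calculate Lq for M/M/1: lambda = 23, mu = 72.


rho = 23/72; Lq = rho^2/(1-rho) = 0.15

0.15


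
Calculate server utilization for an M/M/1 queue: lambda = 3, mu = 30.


rho = lambda/mu = 3/30 = 0.1

0.1


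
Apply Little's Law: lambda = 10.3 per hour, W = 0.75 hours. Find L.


L = lambda * W = 10.3 * 0.75 = 7.73

7.73


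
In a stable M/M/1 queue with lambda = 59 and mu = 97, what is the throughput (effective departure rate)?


For a stable queue (lambda < mu), throughput = lambda = 59 per hour

59 per hour


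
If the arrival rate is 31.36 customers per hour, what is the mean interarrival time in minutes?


Mean interarrival time = 60/lambda = 60/31.36 = 1.91 minutes

1.91 minutes


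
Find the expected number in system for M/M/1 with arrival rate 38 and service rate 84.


rho = 38/84; L = rho/(1-rho) = 0.83

0.83


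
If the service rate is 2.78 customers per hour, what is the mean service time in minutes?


Mean service time = 60/mu = 60/2.78 = 21.58 minutes

21.58 minutes


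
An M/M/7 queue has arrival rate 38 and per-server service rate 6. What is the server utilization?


rho = lambda/(c*mu) = 38/(7*6) = 0.9048

0.9048


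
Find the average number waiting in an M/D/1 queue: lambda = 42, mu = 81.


M/D/1: Lq = rho^2 / (2*(1-rho)) where rho = 42/81; Lq = 0.28

0.28


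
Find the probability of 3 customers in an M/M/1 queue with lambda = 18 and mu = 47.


rho = 18/47; P(n) = (1-rho)*rho^n = (1-18/47)*(18/47)^3 = 0.0347

0.0347


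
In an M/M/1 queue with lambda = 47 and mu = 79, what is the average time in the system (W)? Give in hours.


W = 1/(mu - lambda) = 1/(79 - 47) = 0.0313 hours

0.0313 hours


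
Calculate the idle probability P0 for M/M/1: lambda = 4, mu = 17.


P0 = 1 - rho = 1 - 4/17 = 0.7647

0.7647


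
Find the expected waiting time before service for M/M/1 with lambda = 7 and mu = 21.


rho = 7/21; Wq = rho/(mu - lambda) = 0.0238 hours

0.0238 hours


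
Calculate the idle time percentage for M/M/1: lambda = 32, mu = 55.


Idle fraction = (1 - rho) * 100 = (1 - 32/55) * 100 = 41.8%

41.8%


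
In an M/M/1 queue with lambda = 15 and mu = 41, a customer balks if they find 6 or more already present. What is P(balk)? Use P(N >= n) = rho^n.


P(N >= 6) = rho^6 = (15/41)^6 = 0.0024

0.0024


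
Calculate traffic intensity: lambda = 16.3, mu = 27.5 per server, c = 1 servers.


rho = lambda / (c * mu) = 16.3 / (1 * 27.5) = 0.5927

0.5927


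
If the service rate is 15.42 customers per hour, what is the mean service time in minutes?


Mean service time = 60/mu = 60/15.42 = 3.89 minutes

3.89 minutes


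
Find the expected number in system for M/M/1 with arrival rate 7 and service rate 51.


rho = 7/51; L = rho/(1-rho) = 0.16

0.16


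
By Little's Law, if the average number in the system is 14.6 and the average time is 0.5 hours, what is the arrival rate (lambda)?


lambda = L / W = 14.6 / 0.5 = 29.2 per hour

29.2 per hour


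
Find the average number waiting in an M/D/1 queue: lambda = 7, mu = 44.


M/D/1: Lq = rho^2 / (2*(1-rho)) where rho = 7/44; Lq = 0.02

0.02


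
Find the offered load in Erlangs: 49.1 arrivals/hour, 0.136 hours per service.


Offered load a = lambda * E[S] = 49.1 * 0.136 = 6.68 Erlangs

6.68 Erlangs


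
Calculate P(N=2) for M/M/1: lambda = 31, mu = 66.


rho = 31/66; P(n) = (1-rho)*rho^n = (1-31/66)*(31/66)^2 = 0.117

0.117


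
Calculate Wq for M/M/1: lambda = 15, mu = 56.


rho = 15/56; Wq = rho/(mu - lambda) = 0.0065 hours

0.0065 hours


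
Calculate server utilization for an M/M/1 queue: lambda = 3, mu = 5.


rho = lambda/mu = 3/5 = 0.6

0.6


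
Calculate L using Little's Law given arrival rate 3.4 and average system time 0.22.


L = lambda * W = 3.4 * 0.22 = 0.75

0.75


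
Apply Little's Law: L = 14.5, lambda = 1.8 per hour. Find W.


W = L / lambda = 14.5 / 1.8 = 8.0556 hours

8.0556 hours


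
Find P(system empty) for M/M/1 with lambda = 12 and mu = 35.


P0 = 1 - rho = 1 - 12/35 = 0.6571

0.6571


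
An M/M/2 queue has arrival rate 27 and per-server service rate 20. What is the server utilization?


rho = lambda/(c*mu) = 27/(2*20) = 0.675

0.675


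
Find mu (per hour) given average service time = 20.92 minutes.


mu = 60 / avg_service_time = 60 / 20.92 = 2.87 per hour

2.87 per hour


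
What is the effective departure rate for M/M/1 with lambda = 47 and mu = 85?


For a stable queue (lambda < mu), throughput = lambda = 47 per hour

47 per hour


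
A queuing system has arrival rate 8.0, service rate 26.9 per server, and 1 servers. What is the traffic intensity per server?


rho = lambda / (c * mu) = 8.0 / (1 * 26.9) = 0.2974

0.2974


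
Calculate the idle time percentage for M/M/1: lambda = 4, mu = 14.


Idle fraction = (1 - rho) * 100 = (1 - 4/14) * 100 = 71.4%

71.4%


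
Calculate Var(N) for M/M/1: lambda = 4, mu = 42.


rho = 4/42; Var(N) = rho/(1-rho)^2 = 0.12

0.12


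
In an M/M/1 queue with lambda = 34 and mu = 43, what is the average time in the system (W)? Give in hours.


W = 1/(mu - lambda) = 1/(43 - 34) = 0.1111 hours

0.1111 hours


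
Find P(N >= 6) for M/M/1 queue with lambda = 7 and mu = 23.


P(N >= 6) = rho^6 = (7/23)^6 = 0.0008

0.0008


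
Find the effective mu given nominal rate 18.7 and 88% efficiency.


Effective rate = mu * efficiency = 18.7 * 0.88 = 16.46 per hour

16.46 per hour


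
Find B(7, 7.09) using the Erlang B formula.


B(N,A) = (A^N/N!) / sum(A^k/k!, k=0..N) with N=7, A=7.09 = 0.2544

0.2544


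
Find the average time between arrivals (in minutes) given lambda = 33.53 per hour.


Mean interarrival time = 60/lambda = 60/33.53 = 1.79 minutes

1.79 minutes


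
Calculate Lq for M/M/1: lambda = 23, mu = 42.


rho = 23/42; Lq = rho^2/(1-rho) = 0.66

0.66


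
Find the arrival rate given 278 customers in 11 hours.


lambda = total arrivals / time = 278 / 11 = 25.27 per hour

25.27 per hour


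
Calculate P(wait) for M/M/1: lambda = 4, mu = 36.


P(wait) = rho = lambda/mu = 4/36 = 0.1111

0.1111


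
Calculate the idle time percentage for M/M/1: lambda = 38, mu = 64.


Idle fraction = (1 - rho) * 100 = (1 - 38/64) * 100 = 40.6%

40.6%


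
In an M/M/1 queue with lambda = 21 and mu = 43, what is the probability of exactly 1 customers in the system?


rho = 21/43; P(n) = (1-rho)*rho^n = (1-21/43)*(21/43)^1 = 0.2499

0.2499


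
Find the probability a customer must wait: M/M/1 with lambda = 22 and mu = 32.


P(wait) = rho = lambda/mu = 22/32 = 0.6875

0.6875


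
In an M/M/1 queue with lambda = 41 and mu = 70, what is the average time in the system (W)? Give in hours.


W = 1/(mu - lambda) = 1/(70 - 41) = 0.0345 hours

0.0345 hours


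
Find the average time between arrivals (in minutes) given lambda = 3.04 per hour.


Mean interarrival time = 60/lambda = 60/3.04 = 19.74 minutes

19.74 minutes


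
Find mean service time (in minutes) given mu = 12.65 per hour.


Mean service time = 60/mu = 60/12.65 = 4.74 minutes

4.74 minutes


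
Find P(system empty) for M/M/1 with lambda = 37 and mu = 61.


P0 = 1 - rho = 1 - 37/61 = 0.3934

0.3934


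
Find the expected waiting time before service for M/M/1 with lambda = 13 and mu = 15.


rho = 13/15; Wq = rho/(mu - lambda) = 0.4333 hours

0.4333 hours


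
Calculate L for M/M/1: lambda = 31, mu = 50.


rho = 31/50; L = rho/(1-rho) = 1.63

1.63


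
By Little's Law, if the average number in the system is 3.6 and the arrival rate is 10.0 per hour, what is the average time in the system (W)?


W = L / lambda = 3.6 / 10.0 = 0.36 hours

0.36 hours


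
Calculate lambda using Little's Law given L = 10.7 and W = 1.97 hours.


lambda = L / W = 10.7 / 1.97 = 5.43 per hour

5.43 per hour


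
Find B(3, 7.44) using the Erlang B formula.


B(N,A) = (A^N/N!) / sum(A^k/k!, k=0..N) with N=3, A=7.44 = 0.6552

0.6552


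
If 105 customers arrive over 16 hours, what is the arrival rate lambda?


lambda = total arrivals / time = 105 / 16 = 6.56 per hour

6.56 per hour


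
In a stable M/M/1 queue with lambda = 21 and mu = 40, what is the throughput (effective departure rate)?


For a stable queue (lambda < mu), throughput = lambda = 21 per hour

21 per hour


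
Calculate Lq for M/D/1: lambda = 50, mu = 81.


M/D/1: Lq = rho^2 / (2*(1-rho)) where rho = 50/81; Lq = 0.5

0.5


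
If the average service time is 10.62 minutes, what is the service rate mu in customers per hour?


mu = 60 / avg_service_time = 60 / 10.62 = 5.65 per hour

5.65 per hour


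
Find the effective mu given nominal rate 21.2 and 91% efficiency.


Effective rate = mu * efficiency = 21.2 * 0.91 = 19.29 per hour

19.29 per hour


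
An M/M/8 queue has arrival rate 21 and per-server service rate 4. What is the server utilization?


rho = lambda/(c*mu) = 21/(8*4) = 0.6563

0.6563


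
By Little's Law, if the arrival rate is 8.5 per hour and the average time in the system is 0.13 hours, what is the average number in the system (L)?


L = lambda * W = 8.5 * 0.13 = 1.11

1.11


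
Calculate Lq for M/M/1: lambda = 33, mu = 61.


rho = 33/61; Lq = rho^2/(1-rho) = 0.64

0.64


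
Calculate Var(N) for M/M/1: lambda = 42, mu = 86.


rho = 42/86; Var(N) = rho/(1-rho)^2 = 1.87

1.87


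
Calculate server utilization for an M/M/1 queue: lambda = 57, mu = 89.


rho = lambda/mu = 57/89 = 0.6404

0.6404


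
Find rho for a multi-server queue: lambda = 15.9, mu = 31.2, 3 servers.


rho = lambda / (c * mu) = 15.9 / (3 * 31.2) = 0.1699

0.1699


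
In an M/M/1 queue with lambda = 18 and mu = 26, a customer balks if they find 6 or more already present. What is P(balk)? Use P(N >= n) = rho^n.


P(N >= 6) = rho^6 = (18/26)^6 = 0.1101

0.1101


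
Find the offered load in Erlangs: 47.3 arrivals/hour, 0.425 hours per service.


Offered load a = lambda * E[S] = 47.3 * 0.425 = 20.1 Erlangs

20.1 Erlangs


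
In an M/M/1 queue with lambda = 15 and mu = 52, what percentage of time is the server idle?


Idle fraction = (1 - rho) * 100 = (1 - 15/52) * 100 = 71.2%

71.2%


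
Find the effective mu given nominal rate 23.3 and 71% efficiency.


Effective rate = mu * efficiency = 23.3 * 0.71 = 16.54 per hour

16.54 per hour


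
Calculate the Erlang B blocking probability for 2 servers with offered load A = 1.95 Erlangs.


B(N,A) = (A^N/N!) / sum(A^k/k!, k=0..N) with N=2, A=1.95 = 0.3919

0.3919


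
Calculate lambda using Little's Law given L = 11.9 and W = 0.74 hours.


lambda = L / W = 11.9 / 0.74 = 16.08 per hour

16.08 per hour


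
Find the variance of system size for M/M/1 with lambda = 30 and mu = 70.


rho = 30/70; Var(N) = rho/(1-rho)^2 = 1.31

1.31


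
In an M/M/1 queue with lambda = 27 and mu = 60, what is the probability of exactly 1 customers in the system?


rho = 27/60; P(n) = (1-rho)*rho^n = (1-27/60)*(27/60)^1 = 0.2475

0.2475


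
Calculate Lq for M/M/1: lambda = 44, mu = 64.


rho = 44/64; Lq = rho^2/(1-rho) = 1.51

1.51


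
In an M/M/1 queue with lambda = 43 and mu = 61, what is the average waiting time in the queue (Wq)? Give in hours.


rho = 43/61; Wq = rho/(mu - lambda) = 0.0392 hours

0.0392 hours


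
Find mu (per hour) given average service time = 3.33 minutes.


mu = 60 / avg_service_time = 60 / 3.33 = 18.02 per hour

18.02 per hour


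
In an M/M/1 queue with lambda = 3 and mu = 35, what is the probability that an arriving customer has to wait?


P(wait) = rho = lambda/mu = 3/35 = 0.0857

0.0857


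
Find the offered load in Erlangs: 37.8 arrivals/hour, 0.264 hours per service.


Offered load a = lambda * E[S] = 37.8 * 0.264 = 9.98 Erlangs

9.98 Erlangs


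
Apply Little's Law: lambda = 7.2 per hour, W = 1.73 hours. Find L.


L = lambda * W = 7.2 * 1.73 = 12.46

12.46


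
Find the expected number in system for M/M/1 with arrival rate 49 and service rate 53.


rho = 49/53; L = rho/(1-rho) = 12.25

12.25


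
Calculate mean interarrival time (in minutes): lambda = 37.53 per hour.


Mean interarrival time = 60/lambda = 60/37.53 = 1.6 minutes

1.6 minutes


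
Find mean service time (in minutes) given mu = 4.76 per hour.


Mean service time = 60/mu = 60/4.76 = 12.61 minutes

12.61 minutes


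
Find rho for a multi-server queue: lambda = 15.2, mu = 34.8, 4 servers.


rho = lambda / (c * mu) = 15.2 / (4 * 34.8) = 0.1092

0.1092


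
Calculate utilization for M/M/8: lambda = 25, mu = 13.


rho = lambda/(c*mu) = 25/(8*13) = 0.2404

0.2404


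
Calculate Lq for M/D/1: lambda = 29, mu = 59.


M/D/1: Lq = rho^2 / (2*(1-rho)) where rho = 29/59; Lq = 0.24

0.24


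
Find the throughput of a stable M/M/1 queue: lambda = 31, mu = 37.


For a stable queue (lambda < mu), throughput = lambda = 31 per hour

31 per hour


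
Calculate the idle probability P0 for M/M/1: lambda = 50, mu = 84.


P0 = 1 - rho = 1 - 50/84 = 0.4048

0.4048


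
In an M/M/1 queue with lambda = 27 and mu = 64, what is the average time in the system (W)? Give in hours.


W = 1/(mu - lambda) = 1/(64 - 27) = 0.027 hours

0.027 hours


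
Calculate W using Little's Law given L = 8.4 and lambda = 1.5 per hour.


W = L / lambda = 8.4 / 1.5 = 5.6 hours

5.6 hours


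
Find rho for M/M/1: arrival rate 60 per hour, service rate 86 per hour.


rho = lambda/mu = 60/86 = 0.6977

0.6977


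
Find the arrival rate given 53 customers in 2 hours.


lambda = total arrivals / time = 53 / 2 = 26.5 per hour

26.5 per hour


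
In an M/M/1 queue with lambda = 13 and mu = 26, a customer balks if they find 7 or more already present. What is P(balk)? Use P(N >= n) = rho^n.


P(N >= 7) = rho^7 = (13/26)^7 = 0.0078

0.0078


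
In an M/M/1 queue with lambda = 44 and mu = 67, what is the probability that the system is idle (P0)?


P0 = 1 - rho = 1 - 44/67 = 0.3433

0.3433


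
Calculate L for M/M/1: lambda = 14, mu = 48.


rho = 14/48; L = rho/(1-rho) = 0.41

0.41


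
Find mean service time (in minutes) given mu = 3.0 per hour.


Mean service time = 60/mu = 60/3.0 = 20.0 minutes

20.0 minutes


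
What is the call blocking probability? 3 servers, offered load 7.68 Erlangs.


B(N,A) = (A^N/N!) / sum(A^k/k!, k=0..N) with N=3, A=7.68 = 0.6642

0.6642


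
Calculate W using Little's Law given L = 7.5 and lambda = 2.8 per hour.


W = L / lambda = 7.5 / 2.8 = 2.6786 hours

2.6786 hours


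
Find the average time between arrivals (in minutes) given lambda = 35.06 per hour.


Mean interarrival time = 60/lambda = 60/35.06 = 1.71 minutes

1.71 minutes


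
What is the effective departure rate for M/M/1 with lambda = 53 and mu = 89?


For a stable queue (lambda < mu), throughput = lambda = 53 per hour

53 per hour


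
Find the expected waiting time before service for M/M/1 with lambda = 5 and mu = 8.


rho = 5/8; Wq = rho/(mu - lambda) = 0.2083 hours

0.2083 hours


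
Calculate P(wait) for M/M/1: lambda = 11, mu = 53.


P(wait) = rho = lambda/mu = 11/53 = 0.2075

0.2075


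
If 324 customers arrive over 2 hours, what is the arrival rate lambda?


lambda = total arrivals / time = 324 / 2 = 162.0 per hour

162.0 per hour


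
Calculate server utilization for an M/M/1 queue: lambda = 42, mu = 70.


rho = lambda/mu = 42/70 = 0.6

0.6


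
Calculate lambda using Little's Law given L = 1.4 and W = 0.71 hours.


lambda = L / W = 1.4 / 0.71 = 1.97 per hour

1.97 per hour


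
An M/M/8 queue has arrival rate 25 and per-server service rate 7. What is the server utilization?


rho = lambda/(c*mu) = 25/(8*7) = 0.4464

0.4464


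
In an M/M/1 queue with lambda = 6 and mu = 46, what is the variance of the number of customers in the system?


rho = 6/46; Var(N) = rho/(1-rho)^2 = 0.17

0.17


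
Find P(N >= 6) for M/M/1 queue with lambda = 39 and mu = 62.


P(N >= 6) = rho^6 = (39/62)^6 = 0.0619

0.0619


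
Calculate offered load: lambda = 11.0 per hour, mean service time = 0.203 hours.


Offered load a = lambda * E[S] = 11.0 * 0.203 = 2.23 Erlangs

2.23 Erlangs


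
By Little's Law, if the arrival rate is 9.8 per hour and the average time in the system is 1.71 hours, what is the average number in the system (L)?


L = lambda * W = 9.8 * 1.71 = 16.76

16.76


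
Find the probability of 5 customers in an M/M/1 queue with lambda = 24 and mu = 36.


rho = 24/36; P(n) = (1-rho)*rho^n = (1-24/36)*(24/36)^5 = 0.0439

0.0439


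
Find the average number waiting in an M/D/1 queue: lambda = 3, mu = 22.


M/D/1: Lq = rho^2 / (2*(1-rho)) where rho = 3/22; Lq = 0.01

0.01


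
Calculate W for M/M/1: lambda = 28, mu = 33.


W = 1/(mu - lambda) = 1/(33 - 28) = 0.2 hours

0.2 hours


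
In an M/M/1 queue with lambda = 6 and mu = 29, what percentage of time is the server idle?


Idle fraction = (1 - rho) * 100 = (1 - 6/29) * 100 = 79.3%

79.3%


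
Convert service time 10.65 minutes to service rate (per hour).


mu = 60 / avg_service_time = 60 / 10.65 = 5.63 per hour

5.63 per hour


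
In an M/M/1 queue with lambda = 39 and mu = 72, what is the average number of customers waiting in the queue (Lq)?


rho = 39/72; Lq = rho^2/(1-rho) = 0.64

0.64


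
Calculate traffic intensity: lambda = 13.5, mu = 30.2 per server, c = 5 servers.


rho = lambda / (c * mu) = 13.5 / (5 * 30.2) = 0.0894

0.0894


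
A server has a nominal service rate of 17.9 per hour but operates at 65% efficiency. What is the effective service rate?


Effective rate = mu * efficiency = 17.9 * 0.65 = 11.64 per hour

11.64 per hour


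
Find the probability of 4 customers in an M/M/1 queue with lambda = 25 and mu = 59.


rho = 25/59; P(n) = (1-rho)*rho^n = (1-25/59)*(25/59)^4 = 0.0186

0.0186


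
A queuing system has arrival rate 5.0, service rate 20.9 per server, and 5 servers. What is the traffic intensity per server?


rho = lambda / (c * mu) = 5.0 / (5 * 20.9) = 0.0478

0.0478


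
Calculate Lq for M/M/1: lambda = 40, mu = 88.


rho = 40/88; Lq = rho^2/(1-rho) = 0.38

0.38


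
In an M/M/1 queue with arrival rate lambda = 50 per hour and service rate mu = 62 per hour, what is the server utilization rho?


rho = lambda/mu = 50/62 = 0.8065

0.8065


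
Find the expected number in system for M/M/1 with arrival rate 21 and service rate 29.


rho = 21/29; L = rho/(1-rho) = 2.63

2.63


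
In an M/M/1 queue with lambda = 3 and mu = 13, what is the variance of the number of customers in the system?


rho = 3/13; Var(N) = rho/(1-rho)^2 = 0.39

0.39


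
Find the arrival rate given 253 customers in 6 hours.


lambda = total arrivals / time = 253 / 6 = 42.17 per hour

42.17 per hour


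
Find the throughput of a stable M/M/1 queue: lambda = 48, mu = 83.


For a stable queue (lambda < mu), throughput = lambda = 48 per hour

48 per hour


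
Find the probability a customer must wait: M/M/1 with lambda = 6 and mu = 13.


P(wait) = rho = lambda/mu = 6/13 = 0.4615

0.4615


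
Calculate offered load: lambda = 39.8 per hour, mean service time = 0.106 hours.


Offered load a = lambda * E[S] = 39.8 * 0.106 = 4.22 Erlangs

4.22 Erlangs


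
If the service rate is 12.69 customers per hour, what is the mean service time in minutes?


Mean service time = 60/mu = 60/12.69 = 4.73 minutes

4.73 minutes


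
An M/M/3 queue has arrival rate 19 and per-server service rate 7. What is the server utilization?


rho = lambda/(c*mu) = 19/(3*7) = 0.9048

0.9048


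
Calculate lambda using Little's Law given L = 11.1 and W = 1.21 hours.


lambda = L / W = 11.1 / 1.21 = 9.17 per hour

9.17 per hour


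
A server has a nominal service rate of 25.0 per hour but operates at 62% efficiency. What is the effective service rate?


Effective rate = mu * efficiency = 25.0 * 0.62 = 15.5 per hour

15.5 per hour


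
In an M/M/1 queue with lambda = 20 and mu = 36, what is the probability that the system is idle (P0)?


P0 = 1 - rho = 1 - 20/36 = 0.4444

0.4444


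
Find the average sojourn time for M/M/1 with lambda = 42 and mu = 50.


W = 1/(mu - lambda) = 1/(50 - 42) = 0.125 hours

0.125 hours


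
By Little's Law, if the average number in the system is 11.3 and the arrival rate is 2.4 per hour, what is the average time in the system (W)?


W = L / lambda = 11.3 / 2.4 = 4.7083 hours

4.7083 hours


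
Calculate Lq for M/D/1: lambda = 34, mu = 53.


M/D/1: Lq = rho^2 / (2*(1-rho)) where rho = 34/53; Lq = 0.57

0.57


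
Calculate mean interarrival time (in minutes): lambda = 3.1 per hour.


Mean interarrival time = 60/lambda = 60/3.1 = 19.35 minutes

19.35 minutes


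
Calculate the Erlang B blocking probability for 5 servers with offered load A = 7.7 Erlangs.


B(N,A) = (A^N/N!) / sum(A^k/k!, k=0..N) with N=5, A=7.7 = 0.4637

0.4637


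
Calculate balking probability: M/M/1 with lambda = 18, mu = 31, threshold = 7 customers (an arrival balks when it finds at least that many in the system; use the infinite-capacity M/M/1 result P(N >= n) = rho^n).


P(N >= 7) = rho^7 = (18/31)^7 = 0.0223

0.0223


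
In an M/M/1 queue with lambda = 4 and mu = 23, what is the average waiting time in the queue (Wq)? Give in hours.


rho = 4/23; Wq = rho/(mu - lambda) = 0.0092 hours

0.0092 hours


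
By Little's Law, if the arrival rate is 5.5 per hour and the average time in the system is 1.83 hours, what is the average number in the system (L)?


L = lambda * W = 5.5 * 1.83 = 10.07

10.07


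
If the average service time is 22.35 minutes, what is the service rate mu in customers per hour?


mu = 60 / avg_service_time = 60 / 22.35 = 2.68 per hour

2.68 per hour


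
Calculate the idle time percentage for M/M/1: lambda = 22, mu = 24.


Idle fraction = (1 - rho) * 100 = (1 - 22/24) * 100 = 8.3%

8.3%


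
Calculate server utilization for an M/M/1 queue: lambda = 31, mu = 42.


rho = lambda/mu = 31/42 = 0.7381

0.7381


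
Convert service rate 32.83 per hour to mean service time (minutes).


Mean service time = 60/mu = 60/32.83 = 1.83 minutes

1.83 minutes


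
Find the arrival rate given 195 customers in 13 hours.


lambda = total arrivals / time = 195 / 13 = 15.0 per hour

15.0 per hour


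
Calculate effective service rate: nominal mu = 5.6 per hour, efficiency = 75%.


Effective rate = mu * efficiency = 5.6 * 0.75 = 4.2 per hour

4.2 per hour


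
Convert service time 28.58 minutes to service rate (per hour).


mu = 60 / avg_service_time = 60 / 28.58 = 2.1 per hour

2.1 per hour


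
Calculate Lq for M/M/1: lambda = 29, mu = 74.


rho = 29/74; Lq = rho^2/(1-rho) = 0.25

0.25


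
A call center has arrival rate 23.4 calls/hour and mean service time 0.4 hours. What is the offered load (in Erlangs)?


Offered load a = lambda * E[S] = 23.4 * 0.4 = 9.36 Erlangs

9.36 Erlangs


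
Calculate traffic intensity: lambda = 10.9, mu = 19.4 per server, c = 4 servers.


rho = lambda / (c * mu) = 10.9 / (4 * 19.4) = 0.1405

0.1405


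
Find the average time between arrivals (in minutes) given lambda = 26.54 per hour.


Mean interarrival time = 60/lambda = 60/26.54 = 2.26 minutes

2.26 minutes


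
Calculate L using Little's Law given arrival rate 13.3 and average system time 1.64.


L = lambda * W = 13.3 * 1.64 = 21.81

21.81


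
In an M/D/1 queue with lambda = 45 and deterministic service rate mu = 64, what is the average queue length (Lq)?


M/D/1: Lq = rho^2 / (2*(1-rho)) where rho = 45/64; Lq = 0.83

0.83


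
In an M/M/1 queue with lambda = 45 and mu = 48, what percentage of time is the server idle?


Idle fraction = (1 - rho) * 100 = (1 - 45/48) * 100 = 6.3%

6.3%


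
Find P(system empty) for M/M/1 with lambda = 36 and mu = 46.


P0 = 1 - rho = 1 - 36/46 = 0.2174

0.2174


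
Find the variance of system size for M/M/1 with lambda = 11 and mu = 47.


rho = 11/47; Var(N) = rho/(1-rho)^2 = 0.4

0.4


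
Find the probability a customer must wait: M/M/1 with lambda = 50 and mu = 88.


P(wait) = rho = lambda/mu = 50/88 = 0.5682

0.5682


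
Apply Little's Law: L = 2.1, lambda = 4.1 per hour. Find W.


W = L / lambda = 2.1 / 4.1 = 0.5122 hours

0.5122 hours


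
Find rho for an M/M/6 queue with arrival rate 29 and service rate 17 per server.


rho = lambda/(c*mu) = 29/(6*17) = 0.2843

0.2843


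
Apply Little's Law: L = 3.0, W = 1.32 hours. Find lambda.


lambda = L / W = 3.0 / 1.32 = 2.27 per hour

2.27 per hour


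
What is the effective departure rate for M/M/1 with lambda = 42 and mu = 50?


For a stable queue (lambda < mu), throughput = lambda = 42 per hour

42 per hour


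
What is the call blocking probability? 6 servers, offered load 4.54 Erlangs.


B(N,A) = (A^N/N!) / sum(A^k/k!, k=0..N) with N=6, A=4.54 = 0.1572

0.1572


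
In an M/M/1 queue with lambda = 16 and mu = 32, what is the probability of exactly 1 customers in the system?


rho = 16/32; P(n) = (1-rho)*rho^n = (1-16/32)*(16/32)^1 = 0.25

0.25


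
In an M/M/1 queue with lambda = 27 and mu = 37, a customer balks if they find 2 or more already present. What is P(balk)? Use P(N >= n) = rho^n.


P(N >= 2) = rho^2 = (27/37)^2 = 0.5325

0.5325


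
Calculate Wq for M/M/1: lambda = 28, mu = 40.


rho = 28/40; Wq = rho/(mu - lambda) = 0.0583 hours

0.0583 hours


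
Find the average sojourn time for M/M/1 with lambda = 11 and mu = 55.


W = 1/(mu - lambda) = 1/(55 - 11) = 0.0227 hours

0.0227 hours


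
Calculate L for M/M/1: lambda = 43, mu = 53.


rho = 43/53; L = rho/(1-rho) = 4.3

4.3


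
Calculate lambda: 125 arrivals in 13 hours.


lambda = total arrivals / time = 125 / 13 = 9.62 per hour

9.62 per hour


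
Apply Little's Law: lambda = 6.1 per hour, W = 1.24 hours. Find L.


L = lambda * W = 6.1 * 1.24 = 7.56

7.56


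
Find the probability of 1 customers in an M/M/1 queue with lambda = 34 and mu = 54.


rho = 34/54; P(n) = (1-rho)*rho^n = (1-34/54)*(34/54)^1 = 0.2332

0.2332


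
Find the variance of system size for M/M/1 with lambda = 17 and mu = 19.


rho = 17/19; Var(N) = rho/(1-rho)^2 = 80.75

80.75


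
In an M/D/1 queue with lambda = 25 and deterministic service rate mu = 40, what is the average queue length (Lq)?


M/D/1: Lq = rho^2 / (2*(1-rho)) where rho = 25/40; Lq = 0.52

0.52


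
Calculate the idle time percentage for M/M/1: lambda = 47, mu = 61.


Idle fraction = (1 - rho) * 100 = (1 - 47/61) * 100 = 23.0%

23.0%


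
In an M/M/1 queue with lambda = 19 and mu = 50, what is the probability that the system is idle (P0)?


P0 = 1 - rho = 1 - 19/50 = 0.62

0.62


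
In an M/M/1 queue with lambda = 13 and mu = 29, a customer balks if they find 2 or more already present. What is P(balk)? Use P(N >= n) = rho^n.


P(N >= 2) = rho^2 = (13/29)^2 = 0.201

0.201


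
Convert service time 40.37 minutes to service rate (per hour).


mu = 60 / avg_service_time = 60 / 40.37 = 1.49 per hour

1.49 per hour


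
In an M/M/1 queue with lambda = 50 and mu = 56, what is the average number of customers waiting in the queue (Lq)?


rho = 50/56; Lq = rho^2/(1-rho) = 7.44

7.44


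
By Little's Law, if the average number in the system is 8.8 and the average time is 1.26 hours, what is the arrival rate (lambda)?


lambda = L / W = 8.8 / 1.26 = 6.98 per hour

6.98 per hour


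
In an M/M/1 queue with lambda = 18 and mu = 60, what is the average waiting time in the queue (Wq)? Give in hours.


rho = 18/60; Wq = rho/(mu - lambda) = 0.0071 hours

0.0071 hours


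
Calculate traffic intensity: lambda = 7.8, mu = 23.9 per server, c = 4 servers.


rho = lambda / (c * mu) = 7.8 / (4 * 23.9) = 0.0816

0.0816


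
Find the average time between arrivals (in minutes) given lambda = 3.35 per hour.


Mean interarrival time = 60/lambda = 60/3.35 = 17.91 minutes

17.91 minutes
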